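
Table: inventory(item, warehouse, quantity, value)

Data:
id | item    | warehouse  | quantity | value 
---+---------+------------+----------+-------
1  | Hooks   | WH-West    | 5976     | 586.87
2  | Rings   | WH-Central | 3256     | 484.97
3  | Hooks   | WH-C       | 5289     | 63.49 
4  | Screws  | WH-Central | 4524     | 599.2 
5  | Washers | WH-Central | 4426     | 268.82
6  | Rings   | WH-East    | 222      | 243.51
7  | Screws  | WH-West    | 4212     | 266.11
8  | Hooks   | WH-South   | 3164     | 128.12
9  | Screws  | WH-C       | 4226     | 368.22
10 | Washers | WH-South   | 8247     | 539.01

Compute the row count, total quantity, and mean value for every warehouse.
SELECT warehouse,
       COUNT(*) as cnt,
       SUM(quantity) as total_quantity,
       AVG(value) as avg_value
FROM inventory
GROUP BY warehouse

Result:
  WH-C: 2 records, 9515 total quantity, 215.86 avg value
  WH-Central: 3 records, 12206 total quantity, 451.00 avg value
  WH-East: 1 records, 222 total quantity, 243.51 avg value
  WH-South: 2 records, 11411 total quantity, 333.57 avg value
  WH-West: 2 records, 10188 total quantity, 426.49 avg value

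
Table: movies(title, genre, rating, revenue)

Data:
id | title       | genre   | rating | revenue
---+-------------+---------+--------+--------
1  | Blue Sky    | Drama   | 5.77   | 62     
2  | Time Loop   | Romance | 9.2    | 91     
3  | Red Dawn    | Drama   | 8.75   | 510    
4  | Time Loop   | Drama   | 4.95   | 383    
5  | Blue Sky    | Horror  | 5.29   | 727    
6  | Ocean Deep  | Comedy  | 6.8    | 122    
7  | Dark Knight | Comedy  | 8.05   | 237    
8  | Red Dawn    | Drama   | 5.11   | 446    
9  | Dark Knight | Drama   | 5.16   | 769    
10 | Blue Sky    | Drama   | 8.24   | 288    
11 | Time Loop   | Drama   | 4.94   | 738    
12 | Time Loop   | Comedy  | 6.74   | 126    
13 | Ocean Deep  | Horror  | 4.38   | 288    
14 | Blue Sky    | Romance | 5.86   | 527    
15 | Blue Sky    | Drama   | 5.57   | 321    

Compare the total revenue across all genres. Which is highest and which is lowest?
SELECT genre, SUM(revenue)
FROM movies
GROUP BY genre
ORDER BY SUM(revenue)

All groups:
  Comedy: 485
  Romance: 618
  Horror: 1015
  Drama: 3517

Highest: Drama (3517)
Lowest: Comedy (485)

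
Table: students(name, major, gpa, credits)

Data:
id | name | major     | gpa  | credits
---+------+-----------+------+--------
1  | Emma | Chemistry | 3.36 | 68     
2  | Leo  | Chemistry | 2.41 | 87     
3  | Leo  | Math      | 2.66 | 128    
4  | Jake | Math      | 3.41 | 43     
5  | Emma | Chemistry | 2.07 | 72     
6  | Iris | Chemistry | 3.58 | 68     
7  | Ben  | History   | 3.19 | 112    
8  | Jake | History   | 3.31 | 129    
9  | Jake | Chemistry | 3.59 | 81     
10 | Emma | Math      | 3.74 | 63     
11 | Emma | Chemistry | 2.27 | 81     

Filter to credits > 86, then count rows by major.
SELECT major, COUNT(*)
FROM students
WHERE credits > 86
GROUP BY major

Note: WHERE filters rows before grouping.

Result:
  Chemistry: 1
  History: 2
  Math: 1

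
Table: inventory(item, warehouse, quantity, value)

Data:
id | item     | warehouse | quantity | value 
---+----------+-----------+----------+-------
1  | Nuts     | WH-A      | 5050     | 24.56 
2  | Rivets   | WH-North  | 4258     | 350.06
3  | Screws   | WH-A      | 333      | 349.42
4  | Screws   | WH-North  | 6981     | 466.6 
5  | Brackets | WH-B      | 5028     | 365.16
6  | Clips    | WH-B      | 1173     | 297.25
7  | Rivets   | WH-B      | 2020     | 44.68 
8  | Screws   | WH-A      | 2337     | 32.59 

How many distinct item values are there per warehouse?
SELECT warehouse, COUNT(DISTINCT item)
FROM inventory
GROUP BY warehouse

Result:
  WH-A: 2 distinct
  WH-B: 3 distinct
  WH-North: 2 distinct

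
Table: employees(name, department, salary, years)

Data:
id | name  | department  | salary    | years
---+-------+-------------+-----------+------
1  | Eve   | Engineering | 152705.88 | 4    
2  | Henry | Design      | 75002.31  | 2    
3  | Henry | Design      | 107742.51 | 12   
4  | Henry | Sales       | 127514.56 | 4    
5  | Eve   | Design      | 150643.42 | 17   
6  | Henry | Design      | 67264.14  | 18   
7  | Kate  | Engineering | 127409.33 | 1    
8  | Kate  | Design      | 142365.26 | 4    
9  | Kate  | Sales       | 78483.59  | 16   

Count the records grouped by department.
SELECT department, COUNT(*) as count
FROM employees
GROUP BY department

Result:
  Design: 5
  Engineering: 2
  Sales: 2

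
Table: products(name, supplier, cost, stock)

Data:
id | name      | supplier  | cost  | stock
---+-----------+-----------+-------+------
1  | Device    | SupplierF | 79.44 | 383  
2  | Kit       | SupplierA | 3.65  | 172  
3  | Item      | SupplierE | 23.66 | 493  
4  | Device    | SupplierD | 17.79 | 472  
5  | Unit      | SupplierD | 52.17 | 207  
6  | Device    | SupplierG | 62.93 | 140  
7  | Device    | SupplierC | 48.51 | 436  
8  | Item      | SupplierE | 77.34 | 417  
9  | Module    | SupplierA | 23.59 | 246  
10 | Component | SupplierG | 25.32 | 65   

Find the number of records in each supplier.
SELECT supplier, COUNT(*) as count
FROM products
GROUP BY supplier

Result:
  SupplierA: 2
  SupplierC: 1
  SupplierD: 2
  SupplierE: 2
  SupplierF: 1
  SupplierG: 2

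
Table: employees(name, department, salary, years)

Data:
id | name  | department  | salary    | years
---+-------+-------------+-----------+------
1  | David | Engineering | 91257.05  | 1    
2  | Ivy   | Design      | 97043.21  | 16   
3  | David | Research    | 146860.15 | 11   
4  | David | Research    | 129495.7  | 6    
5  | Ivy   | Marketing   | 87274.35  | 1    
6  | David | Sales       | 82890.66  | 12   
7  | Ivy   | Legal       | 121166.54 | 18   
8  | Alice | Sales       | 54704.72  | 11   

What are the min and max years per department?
SELECT department, MIN(years), MAX(years)
FROM employees
GROUP BY department

Result:
  Design: min=16, max=16
  Engineering: min=1, max=1
  Legal: min=18, max=18
  Marketing: min=1, max=1
  Research: min=6, max=11
  Sales: min=11, max=12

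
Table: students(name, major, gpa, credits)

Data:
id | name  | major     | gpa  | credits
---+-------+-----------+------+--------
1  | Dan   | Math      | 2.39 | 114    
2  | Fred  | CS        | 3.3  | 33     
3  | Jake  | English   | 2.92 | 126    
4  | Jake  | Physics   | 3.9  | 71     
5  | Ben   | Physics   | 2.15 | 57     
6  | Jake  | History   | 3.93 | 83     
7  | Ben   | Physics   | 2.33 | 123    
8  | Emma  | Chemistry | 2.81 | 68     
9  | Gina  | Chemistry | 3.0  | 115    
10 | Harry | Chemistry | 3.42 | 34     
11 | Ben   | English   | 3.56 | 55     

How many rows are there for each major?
SELECT major, COUNT(*) as count
FROM students
GROUP BY major

Result:
  CS: 1
  Chemistry: 3
  English: 2
  History: 1
  Math: 1
  Physics: 3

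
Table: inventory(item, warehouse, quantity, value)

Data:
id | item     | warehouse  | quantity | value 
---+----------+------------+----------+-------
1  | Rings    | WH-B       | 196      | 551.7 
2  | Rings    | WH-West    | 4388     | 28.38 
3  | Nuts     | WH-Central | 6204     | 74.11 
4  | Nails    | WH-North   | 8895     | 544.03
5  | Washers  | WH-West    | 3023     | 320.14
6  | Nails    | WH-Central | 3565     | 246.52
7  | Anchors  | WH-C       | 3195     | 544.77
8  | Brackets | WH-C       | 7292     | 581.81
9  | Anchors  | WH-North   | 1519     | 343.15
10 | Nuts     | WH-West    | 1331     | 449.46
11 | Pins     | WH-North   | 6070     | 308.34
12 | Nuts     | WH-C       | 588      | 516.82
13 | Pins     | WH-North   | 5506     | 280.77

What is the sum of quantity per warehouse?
SELECT warehouse, SUM(quantity) as result
FROM inventory
GROUP BY warehouse

Result:
  WH-B: 196
  WH-C: 11075
  WH-Central: 9769
  WH-North: 21990
  WH-West: 8742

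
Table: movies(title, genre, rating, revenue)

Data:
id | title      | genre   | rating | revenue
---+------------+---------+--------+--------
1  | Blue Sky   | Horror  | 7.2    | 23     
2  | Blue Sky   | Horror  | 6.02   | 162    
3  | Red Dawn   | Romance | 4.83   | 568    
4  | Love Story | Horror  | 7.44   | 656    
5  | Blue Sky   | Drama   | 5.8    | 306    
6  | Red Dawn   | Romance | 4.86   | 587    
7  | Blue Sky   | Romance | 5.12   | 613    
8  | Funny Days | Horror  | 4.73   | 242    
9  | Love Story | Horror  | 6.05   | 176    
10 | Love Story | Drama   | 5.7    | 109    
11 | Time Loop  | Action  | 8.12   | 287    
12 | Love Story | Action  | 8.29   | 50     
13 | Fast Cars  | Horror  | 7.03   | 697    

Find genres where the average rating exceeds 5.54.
SELECT genre, AVG(rating)
FROM movies
GROUP BY genre
HAVING AVG(rating) > 5.54

Result:
  Action: avg=8.21
  Drama: avg=5.75
  Horror: avg=6.41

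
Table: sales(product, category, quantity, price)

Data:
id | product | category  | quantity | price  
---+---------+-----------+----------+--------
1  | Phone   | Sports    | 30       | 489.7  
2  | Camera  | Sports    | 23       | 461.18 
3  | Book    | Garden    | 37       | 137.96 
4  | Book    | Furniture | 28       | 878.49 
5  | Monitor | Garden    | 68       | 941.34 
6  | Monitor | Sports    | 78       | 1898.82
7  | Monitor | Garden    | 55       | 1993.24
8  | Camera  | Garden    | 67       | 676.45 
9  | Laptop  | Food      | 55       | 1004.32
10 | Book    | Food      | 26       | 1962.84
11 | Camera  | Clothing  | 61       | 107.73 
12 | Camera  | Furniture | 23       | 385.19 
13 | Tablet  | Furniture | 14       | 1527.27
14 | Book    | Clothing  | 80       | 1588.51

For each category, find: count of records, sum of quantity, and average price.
SELECT category,
       COUNT(*) as cnt,
       SUM(quantity) as total_quantity,
       AVG(price) as avg_price
FROM sales
GROUP BY category

Result:
  Clothing: 2 records, 141 total quantity, 848.12 avg price
  Food: 2 records, 81 total quantity, 1483.58 avg price
  Furniture: 3 records, 65 total quantity, 930.32 avg price
  Garden: 4 records, 227 total quantity, 937.25 avg price
  Sports: 3 records, 131 total quantity, 949.90 avg price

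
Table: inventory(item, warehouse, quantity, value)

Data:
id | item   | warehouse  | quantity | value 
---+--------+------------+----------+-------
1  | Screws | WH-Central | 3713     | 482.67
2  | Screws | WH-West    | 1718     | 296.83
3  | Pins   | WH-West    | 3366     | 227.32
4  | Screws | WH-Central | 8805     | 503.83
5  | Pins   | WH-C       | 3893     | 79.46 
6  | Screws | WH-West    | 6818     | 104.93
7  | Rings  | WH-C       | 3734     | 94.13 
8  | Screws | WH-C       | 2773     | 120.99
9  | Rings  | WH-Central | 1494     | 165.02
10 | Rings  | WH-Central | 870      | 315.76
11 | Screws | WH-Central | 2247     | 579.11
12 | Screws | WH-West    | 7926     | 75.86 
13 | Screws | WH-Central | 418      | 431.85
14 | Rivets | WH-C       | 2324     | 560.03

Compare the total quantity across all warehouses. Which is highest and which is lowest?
SELECT warehouse, SUM(quantity)
FROM inventory
GROUP BY warehouse
ORDER BY SUM(quantity)

All groups:
  WH-C: 12724
  WH-Central: 17547
  WH-West: 19828

Highest: WH-West (19828)
Lowest: WH-C (12724)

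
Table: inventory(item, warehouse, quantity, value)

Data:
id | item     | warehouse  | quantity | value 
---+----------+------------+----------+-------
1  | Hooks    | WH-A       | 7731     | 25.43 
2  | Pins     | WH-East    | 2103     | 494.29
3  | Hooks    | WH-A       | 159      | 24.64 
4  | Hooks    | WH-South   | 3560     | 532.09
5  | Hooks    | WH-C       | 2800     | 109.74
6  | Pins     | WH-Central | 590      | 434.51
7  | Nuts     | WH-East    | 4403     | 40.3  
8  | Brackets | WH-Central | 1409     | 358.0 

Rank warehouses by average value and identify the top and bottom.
SELECT warehouse, AVG(value)
FROM inventory
GROUP BY warehouse
ORDER BY AVG(value)

All groups:
  WH-A: 25.04
  WH-C: 109.74
  WH-East: 267.30
  WH-Central: 396.26
  WH-South: 532.09

Highest: WH-South (532.09)
Lowest: WH-A (25.04)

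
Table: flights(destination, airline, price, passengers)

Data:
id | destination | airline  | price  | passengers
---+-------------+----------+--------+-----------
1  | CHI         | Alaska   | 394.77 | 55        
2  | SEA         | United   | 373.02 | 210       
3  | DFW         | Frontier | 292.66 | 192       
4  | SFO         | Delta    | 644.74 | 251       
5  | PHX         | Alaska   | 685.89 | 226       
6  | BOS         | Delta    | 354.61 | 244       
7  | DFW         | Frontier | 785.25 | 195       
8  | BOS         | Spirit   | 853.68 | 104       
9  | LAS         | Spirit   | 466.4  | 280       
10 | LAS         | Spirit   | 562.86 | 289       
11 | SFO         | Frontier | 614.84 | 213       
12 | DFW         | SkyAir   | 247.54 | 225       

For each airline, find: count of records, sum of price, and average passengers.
SELECT airline,
       COUNT(*) as cnt,
       SUM(price) as total_price,
       AVG(passengers) as avg_passengers
FROM flights
GROUP BY airline

Result:
  Alaska: 2 records, 1080.66 total price, 140.50 avg passengers
  Delta: 2 records, 999.35 total price, 247.50 avg passengers
  Frontier: 3 records, 1692.75 total price, 200.00 avg passengers
  SkyAir: 1 records, 247.54 total price, 225.00 avg passengers
  Spirit: 3 records, 1882.94 total price, 224.33 avg passengers
  United: 1 records, 373.02 total price, 210.00 avg passengers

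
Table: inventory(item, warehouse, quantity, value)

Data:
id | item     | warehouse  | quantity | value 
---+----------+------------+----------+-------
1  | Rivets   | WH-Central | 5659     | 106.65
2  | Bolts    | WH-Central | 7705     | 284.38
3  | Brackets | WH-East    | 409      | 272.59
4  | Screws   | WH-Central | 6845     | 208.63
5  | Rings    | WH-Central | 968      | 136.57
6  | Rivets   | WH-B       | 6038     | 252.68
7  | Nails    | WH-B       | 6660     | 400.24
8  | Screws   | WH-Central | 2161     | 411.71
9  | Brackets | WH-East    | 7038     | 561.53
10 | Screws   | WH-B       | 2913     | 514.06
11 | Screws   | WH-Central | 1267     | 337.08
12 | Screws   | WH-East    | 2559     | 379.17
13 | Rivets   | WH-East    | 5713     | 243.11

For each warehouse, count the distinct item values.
SELECT warehouse, COUNT(DISTINCT item)
FROM inventory
GROUP BY warehouse

Result:
  WH-B: 3 distinct
  WH-Central: 4 distinct
  WH-East: 3 distinct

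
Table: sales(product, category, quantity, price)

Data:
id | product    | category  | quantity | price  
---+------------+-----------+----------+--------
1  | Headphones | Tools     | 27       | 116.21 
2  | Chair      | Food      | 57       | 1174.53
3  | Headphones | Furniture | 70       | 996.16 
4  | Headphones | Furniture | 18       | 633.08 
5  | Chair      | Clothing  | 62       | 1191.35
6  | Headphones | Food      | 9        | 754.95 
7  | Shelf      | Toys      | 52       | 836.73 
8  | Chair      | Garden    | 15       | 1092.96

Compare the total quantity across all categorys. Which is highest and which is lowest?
SELECT category, SUM(quantity)
FROM sales
GROUP BY category
ORDER BY SUM(quantity)

All groups:
  Garden: 15
  Tools: 27
  Toys: 52
  Clothing: 62
  Food: 66
  Furniture: 88

Highest: Furniture (88)
Lowest: Garden (15)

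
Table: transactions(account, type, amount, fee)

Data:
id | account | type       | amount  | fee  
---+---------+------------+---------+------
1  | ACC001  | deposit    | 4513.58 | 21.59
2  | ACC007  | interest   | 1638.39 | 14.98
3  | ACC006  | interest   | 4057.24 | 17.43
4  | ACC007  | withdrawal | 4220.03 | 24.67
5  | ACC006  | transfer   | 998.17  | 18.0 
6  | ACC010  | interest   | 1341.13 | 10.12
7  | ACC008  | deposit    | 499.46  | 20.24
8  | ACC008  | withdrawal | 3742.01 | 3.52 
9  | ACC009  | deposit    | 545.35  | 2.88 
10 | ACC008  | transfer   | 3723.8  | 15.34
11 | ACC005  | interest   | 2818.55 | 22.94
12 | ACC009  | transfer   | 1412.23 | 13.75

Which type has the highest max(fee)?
SELECT type, MAX(fee) as val
FROM transactions
GROUP BY type
ORDER BY val DESC
LIMIT 1

Result: withdrawal with max(fee) = 24.67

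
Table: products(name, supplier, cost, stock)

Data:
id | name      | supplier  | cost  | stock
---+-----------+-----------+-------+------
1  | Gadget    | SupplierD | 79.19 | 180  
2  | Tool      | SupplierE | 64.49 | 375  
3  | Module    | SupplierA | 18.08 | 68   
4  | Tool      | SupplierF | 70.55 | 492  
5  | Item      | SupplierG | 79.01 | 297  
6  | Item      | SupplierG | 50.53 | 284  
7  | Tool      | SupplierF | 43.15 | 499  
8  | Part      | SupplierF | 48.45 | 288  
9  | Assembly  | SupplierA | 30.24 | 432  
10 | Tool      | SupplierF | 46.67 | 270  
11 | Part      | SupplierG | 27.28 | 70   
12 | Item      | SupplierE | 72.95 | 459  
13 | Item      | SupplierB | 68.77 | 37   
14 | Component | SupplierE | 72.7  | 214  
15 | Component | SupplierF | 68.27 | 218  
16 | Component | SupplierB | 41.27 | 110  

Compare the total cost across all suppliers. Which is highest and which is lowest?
SELECT supplier, SUM(cost)
FROM products
GROUP BY supplier
ORDER BY SUM(cost)

All groups:
  SupplierA: 48.32
  SupplierD: 79.19
  SupplierB: 110.04
  SupplierG: 156.82
  SupplierE: 210.14
  SupplierF: 277.09

Highest: SupplierF (277.09)
Lowest: SupplierA (48.32)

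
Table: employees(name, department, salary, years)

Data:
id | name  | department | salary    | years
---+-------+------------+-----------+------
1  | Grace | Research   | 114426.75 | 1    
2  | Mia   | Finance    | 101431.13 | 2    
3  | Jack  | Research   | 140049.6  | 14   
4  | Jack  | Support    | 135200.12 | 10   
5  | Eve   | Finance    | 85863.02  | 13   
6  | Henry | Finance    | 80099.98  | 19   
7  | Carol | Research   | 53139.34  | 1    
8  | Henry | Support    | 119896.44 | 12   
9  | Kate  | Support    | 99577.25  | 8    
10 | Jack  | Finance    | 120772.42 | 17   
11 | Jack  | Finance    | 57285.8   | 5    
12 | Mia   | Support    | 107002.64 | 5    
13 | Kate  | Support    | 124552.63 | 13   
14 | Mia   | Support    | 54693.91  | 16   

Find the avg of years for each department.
SELECT department, AVG(years) as result
FROM employees
GROUP BY department

Result:
  Finance: 11.20
  Research: 5.33
  Support: 10.67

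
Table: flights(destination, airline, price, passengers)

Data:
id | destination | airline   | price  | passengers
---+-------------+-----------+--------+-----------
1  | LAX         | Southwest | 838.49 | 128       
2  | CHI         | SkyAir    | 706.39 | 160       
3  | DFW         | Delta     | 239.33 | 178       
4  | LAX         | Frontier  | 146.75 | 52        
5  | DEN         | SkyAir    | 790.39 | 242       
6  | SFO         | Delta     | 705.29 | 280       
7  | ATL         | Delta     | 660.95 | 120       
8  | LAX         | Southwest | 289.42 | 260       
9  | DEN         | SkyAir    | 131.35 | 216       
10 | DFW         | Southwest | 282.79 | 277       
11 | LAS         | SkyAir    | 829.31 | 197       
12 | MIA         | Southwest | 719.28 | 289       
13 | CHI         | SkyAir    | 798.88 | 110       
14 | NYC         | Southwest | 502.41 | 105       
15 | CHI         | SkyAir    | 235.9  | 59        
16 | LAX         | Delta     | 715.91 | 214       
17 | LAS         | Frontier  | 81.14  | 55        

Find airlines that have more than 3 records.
SELECT airline, COUNT(*) as cnt
FROM flights
GROUP BY airline
HAVING COUNT(*) > 3

Result:
  Delta: 4
  SkyAir: 6
  Southwest: 5

Note: HAVING filters groups after aggregation, WHERE filters rows before.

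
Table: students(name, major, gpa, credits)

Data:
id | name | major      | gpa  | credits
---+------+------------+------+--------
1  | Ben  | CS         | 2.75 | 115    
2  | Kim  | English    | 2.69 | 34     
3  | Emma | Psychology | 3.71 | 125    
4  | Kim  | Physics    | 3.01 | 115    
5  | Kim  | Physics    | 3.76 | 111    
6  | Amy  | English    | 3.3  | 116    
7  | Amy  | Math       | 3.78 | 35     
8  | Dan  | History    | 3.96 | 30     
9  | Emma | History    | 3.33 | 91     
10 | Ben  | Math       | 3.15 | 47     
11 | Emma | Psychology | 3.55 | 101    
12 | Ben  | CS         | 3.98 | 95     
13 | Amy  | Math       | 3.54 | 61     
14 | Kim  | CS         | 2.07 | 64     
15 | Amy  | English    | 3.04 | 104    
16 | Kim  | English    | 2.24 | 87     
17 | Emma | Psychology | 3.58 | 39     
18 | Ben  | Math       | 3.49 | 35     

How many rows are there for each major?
SELECT major, COUNT(*) as count
FROM students
GROUP BY major

Result:
  CS: 3
  English: 4
  History: 2
  Math: 4
  Physics: 2
  Psychology: 3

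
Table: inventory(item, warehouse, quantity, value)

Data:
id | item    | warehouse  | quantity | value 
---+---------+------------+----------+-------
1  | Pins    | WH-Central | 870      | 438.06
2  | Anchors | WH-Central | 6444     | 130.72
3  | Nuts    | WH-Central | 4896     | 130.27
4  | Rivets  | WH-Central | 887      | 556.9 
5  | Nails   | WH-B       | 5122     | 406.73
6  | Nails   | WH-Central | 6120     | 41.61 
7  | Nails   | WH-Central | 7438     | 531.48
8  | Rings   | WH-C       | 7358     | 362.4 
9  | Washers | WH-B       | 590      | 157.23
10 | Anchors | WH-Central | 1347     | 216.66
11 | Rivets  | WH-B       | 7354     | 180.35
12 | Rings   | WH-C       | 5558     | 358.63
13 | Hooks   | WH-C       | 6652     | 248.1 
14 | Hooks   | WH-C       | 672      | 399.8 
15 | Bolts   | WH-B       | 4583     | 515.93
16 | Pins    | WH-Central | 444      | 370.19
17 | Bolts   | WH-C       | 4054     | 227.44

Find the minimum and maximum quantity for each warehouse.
SELECT warehouse, MIN(quantity), MAX(quantity)
FROM inventory
GROUP BY warehouse

Result:
  WH-B: min=590, max=7354
  WH-C: min=672, max=7358
  WH-Central: min=444, max=7438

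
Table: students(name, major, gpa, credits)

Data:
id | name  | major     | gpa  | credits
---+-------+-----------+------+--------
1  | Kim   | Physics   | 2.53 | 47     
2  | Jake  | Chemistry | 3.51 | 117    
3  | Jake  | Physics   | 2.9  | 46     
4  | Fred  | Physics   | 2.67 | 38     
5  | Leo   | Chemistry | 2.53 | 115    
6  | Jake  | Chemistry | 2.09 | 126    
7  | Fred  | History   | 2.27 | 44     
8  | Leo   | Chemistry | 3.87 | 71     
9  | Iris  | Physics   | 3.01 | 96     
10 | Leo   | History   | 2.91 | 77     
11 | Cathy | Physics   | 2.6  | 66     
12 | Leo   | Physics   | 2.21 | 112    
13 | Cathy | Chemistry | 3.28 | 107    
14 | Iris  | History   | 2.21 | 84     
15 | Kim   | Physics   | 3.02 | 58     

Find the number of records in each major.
SELECT major, COUNT(*) as count
FROM students
GROUP BY major

Result:
  Chemistry: 5
  History: 3
  Physics: 7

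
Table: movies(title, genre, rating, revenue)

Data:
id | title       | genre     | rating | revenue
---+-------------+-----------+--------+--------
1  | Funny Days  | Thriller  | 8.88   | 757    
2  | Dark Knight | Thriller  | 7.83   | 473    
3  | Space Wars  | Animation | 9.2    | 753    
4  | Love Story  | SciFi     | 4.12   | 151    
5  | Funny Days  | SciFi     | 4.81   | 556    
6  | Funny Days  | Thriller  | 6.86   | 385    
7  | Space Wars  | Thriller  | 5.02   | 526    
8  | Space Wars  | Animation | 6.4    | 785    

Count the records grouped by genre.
SELECT genre, COUNT(*) as count
FROM movies
GROUP BY genre

Result:
  Animation: 2
  SciFi: 2
  Thriller: 4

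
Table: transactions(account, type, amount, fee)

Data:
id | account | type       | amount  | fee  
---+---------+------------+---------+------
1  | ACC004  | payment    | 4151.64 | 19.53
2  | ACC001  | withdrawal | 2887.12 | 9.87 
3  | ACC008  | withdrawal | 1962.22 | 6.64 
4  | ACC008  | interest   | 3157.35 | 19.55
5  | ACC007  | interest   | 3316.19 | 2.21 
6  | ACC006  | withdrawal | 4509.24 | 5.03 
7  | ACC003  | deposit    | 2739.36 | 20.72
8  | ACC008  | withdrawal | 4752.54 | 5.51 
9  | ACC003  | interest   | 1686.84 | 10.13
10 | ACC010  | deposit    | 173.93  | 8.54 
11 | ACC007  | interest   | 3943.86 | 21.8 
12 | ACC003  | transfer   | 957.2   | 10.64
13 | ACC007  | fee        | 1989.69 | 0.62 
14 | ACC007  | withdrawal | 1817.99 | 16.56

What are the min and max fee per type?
SELECT type, MIN(fee), MAX(fee)
FROM transactions
GROUP BY type

Result:
  deposit: min=8.54, max=20.72
  fee: min=0.62, max=0.62
  interest: min=2.21, max=21.80
  payment: min=19.53, max=19.53
  transfer: min=10.64, max=10.64
  withdrawal: min=5.03, max=16.56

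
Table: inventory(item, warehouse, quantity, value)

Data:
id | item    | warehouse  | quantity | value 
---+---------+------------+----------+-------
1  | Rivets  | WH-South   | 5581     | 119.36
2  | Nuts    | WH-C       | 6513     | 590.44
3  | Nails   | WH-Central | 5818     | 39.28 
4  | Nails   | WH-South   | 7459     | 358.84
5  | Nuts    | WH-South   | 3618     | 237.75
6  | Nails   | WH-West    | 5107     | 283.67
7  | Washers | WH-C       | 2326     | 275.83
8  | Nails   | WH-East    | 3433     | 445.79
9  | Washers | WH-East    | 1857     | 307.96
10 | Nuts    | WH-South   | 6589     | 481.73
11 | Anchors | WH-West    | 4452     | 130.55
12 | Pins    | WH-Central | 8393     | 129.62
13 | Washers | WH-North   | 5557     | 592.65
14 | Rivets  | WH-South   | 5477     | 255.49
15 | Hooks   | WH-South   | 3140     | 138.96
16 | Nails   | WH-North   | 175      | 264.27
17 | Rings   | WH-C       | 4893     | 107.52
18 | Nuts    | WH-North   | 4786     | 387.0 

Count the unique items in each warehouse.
SELECT warehouse, COUNT(DISTINCT item)
FROM inventory
GROUP BY warehouse

Result:
  WH-C: 3 distinct
  WH-Central: 2 distinct
  WH-East: 2 distinct
  WH-North: 3 distinct
  WH-South: 4 distinct
  WH-West: 2 distinct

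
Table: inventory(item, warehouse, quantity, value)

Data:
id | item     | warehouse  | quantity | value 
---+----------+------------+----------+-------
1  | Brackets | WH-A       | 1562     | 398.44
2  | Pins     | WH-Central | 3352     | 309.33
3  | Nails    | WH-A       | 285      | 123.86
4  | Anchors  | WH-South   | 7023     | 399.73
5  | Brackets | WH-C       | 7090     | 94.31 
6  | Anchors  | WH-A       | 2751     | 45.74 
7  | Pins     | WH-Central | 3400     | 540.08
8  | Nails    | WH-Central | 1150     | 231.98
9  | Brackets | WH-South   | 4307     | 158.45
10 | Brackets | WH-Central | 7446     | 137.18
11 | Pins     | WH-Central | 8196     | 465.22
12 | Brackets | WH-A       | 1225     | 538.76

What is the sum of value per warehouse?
SELECT warehouse, SUM(value) as result
FROM inventory
GROUP BY warehouse

Result:
  WH-A: 1106.80
  WH-C: 94.31
  WH-Central: 1683.79
  WH-South: 558.18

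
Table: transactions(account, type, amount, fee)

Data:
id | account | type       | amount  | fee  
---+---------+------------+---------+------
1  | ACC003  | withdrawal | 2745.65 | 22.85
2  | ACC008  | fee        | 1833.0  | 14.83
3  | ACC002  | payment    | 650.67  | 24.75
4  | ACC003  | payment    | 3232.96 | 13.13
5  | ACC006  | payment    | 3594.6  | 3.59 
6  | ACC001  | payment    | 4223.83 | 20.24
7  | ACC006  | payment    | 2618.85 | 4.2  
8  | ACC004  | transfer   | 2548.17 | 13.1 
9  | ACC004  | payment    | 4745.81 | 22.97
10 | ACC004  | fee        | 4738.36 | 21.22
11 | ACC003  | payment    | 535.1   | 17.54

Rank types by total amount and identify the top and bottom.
SELECT type, SUM(amount)
FROM transactions
GROUP BY type
ORDER BY SUM(amount)

All groups:
  transfer: 2548.17
  withdrawal: 2745.65
  fee: 6571.36
  payment: 19601.82

Highest: payment (19601.82)
Lowest: transfer (2548.17)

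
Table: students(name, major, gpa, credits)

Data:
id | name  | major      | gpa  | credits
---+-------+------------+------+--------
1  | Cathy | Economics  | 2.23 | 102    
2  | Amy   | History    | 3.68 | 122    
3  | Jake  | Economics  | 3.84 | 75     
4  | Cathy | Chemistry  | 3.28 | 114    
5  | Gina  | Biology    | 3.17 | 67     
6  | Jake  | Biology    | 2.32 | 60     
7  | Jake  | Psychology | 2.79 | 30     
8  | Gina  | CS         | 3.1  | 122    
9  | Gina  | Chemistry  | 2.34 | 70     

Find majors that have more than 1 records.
SELECT major, COUNT(*) as cnt
FROM students
GROUP BY major
HAVING COUNT(*) > 1

Result:
  Biology: 2
  Chemistry: 2
  Economics: 2

Note: HAVING filters groups after aggregation, WHERE filters rows before.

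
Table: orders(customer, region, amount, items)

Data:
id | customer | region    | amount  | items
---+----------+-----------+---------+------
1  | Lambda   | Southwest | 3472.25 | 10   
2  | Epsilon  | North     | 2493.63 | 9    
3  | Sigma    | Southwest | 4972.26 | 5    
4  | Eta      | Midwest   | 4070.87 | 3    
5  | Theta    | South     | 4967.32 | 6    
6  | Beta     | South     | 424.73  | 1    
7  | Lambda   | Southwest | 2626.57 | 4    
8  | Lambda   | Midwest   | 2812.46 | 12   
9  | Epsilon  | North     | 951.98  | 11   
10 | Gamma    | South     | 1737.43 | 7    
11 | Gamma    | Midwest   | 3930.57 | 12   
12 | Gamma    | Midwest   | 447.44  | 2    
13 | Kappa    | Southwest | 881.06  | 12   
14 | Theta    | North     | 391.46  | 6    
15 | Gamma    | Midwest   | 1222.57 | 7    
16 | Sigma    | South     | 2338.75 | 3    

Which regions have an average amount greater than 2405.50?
SELECT region, AVG(amount)
FROM orders
GROUP BY region
HAVING AVG(amount) > 2405.50

Result:
  Midwest: avg=2496.78
  Southwest: avg=2988.04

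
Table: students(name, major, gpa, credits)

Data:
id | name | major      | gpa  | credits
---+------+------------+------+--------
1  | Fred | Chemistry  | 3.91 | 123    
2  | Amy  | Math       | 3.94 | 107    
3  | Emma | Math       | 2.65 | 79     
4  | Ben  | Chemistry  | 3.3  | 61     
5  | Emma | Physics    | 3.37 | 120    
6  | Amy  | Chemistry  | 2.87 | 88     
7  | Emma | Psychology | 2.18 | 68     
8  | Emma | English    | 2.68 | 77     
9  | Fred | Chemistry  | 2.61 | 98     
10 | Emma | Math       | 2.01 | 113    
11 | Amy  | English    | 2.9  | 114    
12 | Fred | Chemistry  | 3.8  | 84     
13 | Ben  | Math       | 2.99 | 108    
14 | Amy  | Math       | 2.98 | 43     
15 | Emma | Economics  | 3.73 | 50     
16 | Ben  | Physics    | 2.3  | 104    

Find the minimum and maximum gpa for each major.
SELECT major, MIN(gpa), MAX(gpa)
FROM students
GROUP BY major

Result:
  Chemistry: min=2.61, max=3.91
  Economics: min=3.73, max=3.73
  English: min=2.68, max=2.90
  Math: min=2.01, max=3.94
  Physics: min=2.30, max=3.37
  Psychology: min=2.18, max=2.18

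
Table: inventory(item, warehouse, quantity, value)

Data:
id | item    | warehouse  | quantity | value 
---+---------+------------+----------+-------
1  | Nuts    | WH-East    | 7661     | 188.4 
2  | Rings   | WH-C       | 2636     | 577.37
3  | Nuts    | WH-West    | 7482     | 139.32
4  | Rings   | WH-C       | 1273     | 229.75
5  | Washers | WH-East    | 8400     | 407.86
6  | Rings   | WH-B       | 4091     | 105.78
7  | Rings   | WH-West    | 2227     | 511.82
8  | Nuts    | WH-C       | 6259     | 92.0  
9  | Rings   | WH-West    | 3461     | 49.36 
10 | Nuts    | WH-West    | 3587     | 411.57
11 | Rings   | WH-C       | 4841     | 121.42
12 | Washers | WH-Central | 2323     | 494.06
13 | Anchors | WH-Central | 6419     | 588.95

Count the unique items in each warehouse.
SELECT warehouse, COUNT(DISTINCT item)
FROM inventory
GROUP BY warehouse

Result:
  WH-B: 1 distinct
  WH-C: 2 distinct
  WH-Central: 2 distinct
  WH-East: 2 distinct
  WH-West: 2 distinct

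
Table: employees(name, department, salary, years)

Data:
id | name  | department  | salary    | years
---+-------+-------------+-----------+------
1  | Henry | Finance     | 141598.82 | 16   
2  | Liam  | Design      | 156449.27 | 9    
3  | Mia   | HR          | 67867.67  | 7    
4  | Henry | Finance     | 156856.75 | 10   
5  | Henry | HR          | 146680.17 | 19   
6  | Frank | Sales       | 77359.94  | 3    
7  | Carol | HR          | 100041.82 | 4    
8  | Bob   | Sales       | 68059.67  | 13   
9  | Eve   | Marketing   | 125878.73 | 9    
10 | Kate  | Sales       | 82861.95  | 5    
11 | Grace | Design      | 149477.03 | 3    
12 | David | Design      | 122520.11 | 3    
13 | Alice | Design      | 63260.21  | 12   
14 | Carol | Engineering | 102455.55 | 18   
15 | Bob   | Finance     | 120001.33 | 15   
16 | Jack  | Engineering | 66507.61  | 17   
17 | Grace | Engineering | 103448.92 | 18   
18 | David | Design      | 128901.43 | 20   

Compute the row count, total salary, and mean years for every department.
SELECT department,
       COUNT(*) as cnt,
       SUM(salary) as total_salary,
       AVG(years) as avg_years
FROM employees
GROUP BY department

Result:
  Design: 5 records, 620608.05 total salary, 9.40 avg years
  Engineering: 3 records, 272412.08 total salary, 17.67 avg years
  Finance: 3 records, 418456.90 total salary, 13.67 avg years
  HR: 3 records, 314589.66 total salary, 10.00 avg years
  Marketing: 1 records, 125878.73 total salary, 9.00 avg years
  Sales: 3 records, 228281.56 total salary, 7.00 avg years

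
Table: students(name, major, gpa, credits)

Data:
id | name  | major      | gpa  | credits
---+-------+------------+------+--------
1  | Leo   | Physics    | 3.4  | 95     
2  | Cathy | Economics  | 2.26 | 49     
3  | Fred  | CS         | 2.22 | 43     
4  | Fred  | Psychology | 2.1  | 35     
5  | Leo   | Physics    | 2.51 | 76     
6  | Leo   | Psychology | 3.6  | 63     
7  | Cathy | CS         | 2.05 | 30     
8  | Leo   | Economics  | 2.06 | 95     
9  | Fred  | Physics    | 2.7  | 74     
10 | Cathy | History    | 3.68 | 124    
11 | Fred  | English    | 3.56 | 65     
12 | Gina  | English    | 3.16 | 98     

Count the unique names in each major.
SELECT major, COUNT(DISTINCT name)
FROM students
GROUP BY major

Result:
  CS: 2 distinct
  Economics: 2 distinct
  English: 2 distinct
  History: 1 distinct
  Physics: 2 distinct
  Psychology: 2 distinct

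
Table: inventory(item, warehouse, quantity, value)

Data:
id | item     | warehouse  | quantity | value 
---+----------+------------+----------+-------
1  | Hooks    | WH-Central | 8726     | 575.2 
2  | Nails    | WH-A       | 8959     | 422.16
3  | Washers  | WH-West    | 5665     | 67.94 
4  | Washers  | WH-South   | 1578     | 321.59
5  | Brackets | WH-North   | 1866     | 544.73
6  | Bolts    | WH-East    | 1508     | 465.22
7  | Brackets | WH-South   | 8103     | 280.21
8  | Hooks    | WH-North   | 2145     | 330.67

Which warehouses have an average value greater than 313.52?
SELECT warehouse, AVG(value)
FROM inventory
GROUP BY warehouse
HAVING AVG(value) > 313.52

Result:
  WH-A: avg=422.16
  WH-Central: avg=575.20
  WH-East: avg=465.22
  WH-North: avg=437.70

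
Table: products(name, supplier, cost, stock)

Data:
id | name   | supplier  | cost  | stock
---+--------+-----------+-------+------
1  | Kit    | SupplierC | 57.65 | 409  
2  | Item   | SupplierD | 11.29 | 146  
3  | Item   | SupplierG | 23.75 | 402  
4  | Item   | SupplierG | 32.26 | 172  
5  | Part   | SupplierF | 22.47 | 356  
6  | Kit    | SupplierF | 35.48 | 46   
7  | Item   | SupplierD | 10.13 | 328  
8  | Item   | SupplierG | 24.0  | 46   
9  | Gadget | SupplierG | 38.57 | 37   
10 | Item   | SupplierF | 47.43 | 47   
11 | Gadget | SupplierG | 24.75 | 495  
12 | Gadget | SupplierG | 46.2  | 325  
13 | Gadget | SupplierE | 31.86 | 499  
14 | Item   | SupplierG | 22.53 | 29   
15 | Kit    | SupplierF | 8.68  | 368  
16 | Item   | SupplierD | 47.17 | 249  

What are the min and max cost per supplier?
SELECT supplier, MIN(cost), MAX(cost)
FROM products
GROUP BY supplier

Result:
  SupplierC: min=57.65, max=57.65
  SupplierD: min=10.13, max=47.17
  SupplierE: min=31.86, max=31.86
  SupplierF: min=8.68, max=47.43
  SupplierG: min=22.53, max=46.20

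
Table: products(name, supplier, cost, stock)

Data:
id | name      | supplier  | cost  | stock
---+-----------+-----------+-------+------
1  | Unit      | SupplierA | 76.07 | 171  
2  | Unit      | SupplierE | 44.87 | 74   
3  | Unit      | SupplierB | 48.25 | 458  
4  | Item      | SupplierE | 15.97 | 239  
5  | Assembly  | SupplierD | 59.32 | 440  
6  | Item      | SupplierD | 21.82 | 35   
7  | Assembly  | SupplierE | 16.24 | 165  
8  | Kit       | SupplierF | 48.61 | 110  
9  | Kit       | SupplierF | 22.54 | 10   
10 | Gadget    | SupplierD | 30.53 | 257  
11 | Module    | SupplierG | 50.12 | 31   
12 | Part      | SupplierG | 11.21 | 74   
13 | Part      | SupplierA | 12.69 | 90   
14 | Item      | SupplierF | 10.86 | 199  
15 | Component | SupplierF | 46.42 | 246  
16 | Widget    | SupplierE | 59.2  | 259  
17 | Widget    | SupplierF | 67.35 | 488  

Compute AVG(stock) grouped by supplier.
SELECT supplier, AVG(stock) as result
FROM products
GROUP BY supplier

Result:
  SupplierA: 130.50
  SupplierB: 458.00
  SupplierD: 244.00
  SupplierE: 184.25
  SupplierF: 210.60
  SupplierG: 52.50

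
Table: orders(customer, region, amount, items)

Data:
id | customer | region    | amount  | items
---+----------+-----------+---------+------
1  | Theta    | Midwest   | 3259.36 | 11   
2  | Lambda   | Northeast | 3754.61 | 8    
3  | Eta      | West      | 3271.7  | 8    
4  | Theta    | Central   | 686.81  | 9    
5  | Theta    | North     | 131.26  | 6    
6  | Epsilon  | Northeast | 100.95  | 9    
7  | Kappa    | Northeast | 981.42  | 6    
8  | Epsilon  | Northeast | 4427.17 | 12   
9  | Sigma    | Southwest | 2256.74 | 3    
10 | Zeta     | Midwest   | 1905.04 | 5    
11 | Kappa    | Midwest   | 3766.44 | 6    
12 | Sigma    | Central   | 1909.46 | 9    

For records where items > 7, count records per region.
SELECT region, COUNT(*)
FROM orders
WHERE items > 7
GROUP BY region

Note: WHERE filters rows before grouping.

Result:
  Central: 2
  Midwest: 1
  Northeast: 3
  West: 1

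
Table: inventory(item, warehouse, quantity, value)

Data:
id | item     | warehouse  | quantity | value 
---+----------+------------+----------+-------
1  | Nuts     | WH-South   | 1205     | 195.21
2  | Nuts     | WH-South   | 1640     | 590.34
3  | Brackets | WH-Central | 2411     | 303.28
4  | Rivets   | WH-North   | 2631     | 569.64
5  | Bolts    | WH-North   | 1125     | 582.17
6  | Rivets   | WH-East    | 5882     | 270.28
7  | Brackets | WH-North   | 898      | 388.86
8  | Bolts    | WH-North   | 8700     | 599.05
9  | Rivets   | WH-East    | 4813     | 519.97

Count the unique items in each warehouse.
SELECT warehouse, COUNT(DISTINCT item)
FROM inventory
GROUP BY warehouse

Result:
  WH-Central: 1 distinct
  WH-East: 1 distinct
  WH-North: 3 distinct
  WH-South: 1 distinct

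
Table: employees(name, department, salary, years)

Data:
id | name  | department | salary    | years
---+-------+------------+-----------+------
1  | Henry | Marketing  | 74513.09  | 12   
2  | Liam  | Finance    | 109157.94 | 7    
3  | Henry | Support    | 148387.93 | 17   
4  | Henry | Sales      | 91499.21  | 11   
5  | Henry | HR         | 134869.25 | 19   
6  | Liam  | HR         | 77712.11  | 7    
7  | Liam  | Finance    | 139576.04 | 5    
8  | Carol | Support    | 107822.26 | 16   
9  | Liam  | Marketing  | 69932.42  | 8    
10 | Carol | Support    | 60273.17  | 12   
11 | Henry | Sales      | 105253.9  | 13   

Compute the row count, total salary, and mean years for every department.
SELECT department,
       COUNT(*) as cnt,
       SUM(salary) as total_salary,
       AVG(years) as avg_years
FROM employees
GROUP BY department

Result:
  Finance: 2 records, 248733.98 total salary, 6.00 avg years
  HR: 2 records, 212581.36 total salary, 13.00 avg years
  Marketing: 2 records, 144445.51 total salary, 10.00 avg years
  Sales: 2 records, 196753.11 total salary, 12.00 avg years
  Support: 3 records, 316483.36 total salary, 15.00 avg years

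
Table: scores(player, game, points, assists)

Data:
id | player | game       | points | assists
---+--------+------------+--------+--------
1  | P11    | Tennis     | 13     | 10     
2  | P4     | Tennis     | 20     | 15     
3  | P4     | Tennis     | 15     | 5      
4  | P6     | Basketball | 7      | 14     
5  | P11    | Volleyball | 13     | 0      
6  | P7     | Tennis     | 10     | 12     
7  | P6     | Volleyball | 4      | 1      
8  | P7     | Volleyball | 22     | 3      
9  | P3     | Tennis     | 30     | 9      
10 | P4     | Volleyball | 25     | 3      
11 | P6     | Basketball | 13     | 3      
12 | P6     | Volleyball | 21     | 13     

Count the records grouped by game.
SELECT game, COUNT(*) as count
FROM scores
GROUP BY game

Result:
  Basketball: 2
  Tennis: 5
  Volleyball: 5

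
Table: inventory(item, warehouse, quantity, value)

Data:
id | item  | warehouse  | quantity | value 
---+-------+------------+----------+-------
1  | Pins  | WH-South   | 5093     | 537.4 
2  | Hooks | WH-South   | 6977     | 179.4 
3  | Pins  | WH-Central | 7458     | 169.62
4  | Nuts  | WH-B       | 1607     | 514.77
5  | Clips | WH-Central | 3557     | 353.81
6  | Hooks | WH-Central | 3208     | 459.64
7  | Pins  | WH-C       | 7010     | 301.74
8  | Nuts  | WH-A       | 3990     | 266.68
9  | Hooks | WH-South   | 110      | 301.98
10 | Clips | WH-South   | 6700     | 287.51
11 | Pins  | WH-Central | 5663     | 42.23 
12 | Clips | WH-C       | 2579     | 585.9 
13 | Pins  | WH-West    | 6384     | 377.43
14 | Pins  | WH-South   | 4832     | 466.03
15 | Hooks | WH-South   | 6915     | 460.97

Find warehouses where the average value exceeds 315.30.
SELECT warehouse, AVG(value)
FROM inventory
GROUP BY warehouse
HAVING AVG(value) > 315.30

Result:
  WH-B: avg=514.77
  WH-C: avg=443.82
  WH-South: avg=372.22
  WH-West: avg=377.43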